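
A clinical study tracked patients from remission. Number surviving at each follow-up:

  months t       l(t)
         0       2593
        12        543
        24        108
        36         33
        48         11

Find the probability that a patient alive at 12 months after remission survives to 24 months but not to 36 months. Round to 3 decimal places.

0.138

This is the probability of reaching 24 but not 36, conditional on being alive at 12: (l(24) − l(36)) / l(12).
= (108 − 33) / 543 = 75 / 543 = 0.138122.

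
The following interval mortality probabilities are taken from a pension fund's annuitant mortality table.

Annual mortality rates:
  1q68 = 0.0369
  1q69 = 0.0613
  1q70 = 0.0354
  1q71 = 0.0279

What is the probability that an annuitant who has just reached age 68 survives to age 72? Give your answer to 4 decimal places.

0.8477

Chaining the interval survival probabilities: (1 − 0.0369) × (1 − 0.0613) × (1 − 0.0354) × (1 − 0.0279).
= 0.9631 × 0.9387 × 0.9646 × 0.9721 = 0.847728.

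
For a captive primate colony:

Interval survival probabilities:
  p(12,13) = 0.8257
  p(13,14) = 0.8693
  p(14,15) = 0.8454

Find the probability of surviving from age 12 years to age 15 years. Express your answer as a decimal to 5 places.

0.60681

The overall survival probability is 0.8257 × 0.8693 × 0.8454.
= 0.606812.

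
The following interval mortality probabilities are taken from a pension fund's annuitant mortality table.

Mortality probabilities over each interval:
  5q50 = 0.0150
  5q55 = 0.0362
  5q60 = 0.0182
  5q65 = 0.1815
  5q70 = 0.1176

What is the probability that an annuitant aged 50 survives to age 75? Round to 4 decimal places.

0.6732

Chaining the interval survival probabilities: (1 − 0.0150) × (1 − 0.0362) × (1 − 0.0182) × (1 − 0.1815) × (1 − 0.1176).
= 0.9850 × 0.9638 × 0.9818 × 0.8185 × 0.8824 = 0.673179.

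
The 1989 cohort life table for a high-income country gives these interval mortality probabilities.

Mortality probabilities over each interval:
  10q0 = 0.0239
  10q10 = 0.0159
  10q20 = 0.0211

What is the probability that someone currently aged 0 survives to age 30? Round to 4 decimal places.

Chaining the interval survival probabilities: (1 − 0.0239) × (1 − 0.0159) × (1 − 0.0211).
= 0.9761 × 0.9841 × 0.9789 = 0.940312.

0.9403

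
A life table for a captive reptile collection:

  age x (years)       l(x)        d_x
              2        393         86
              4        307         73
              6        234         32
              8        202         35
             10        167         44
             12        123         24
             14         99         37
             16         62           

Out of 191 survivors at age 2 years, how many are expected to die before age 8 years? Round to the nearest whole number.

The relevant probability is 1 − 202/393 = 0.486005.
Expected number = 191 × 0.486005 = 93.

93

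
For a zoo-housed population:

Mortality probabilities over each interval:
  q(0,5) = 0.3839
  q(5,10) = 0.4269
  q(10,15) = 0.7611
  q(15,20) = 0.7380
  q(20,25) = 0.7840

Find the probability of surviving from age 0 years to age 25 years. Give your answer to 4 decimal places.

0.0048

P(survive 0→25) = (1 − 0.3839) × (1 − 0.4269) × (1 − 0.7611) × (1 − 0.7380) × (1 − 0.7840).
= 0.6161 × 0.5731 × 0.2389 × 0.2620 × 0.2160 = 0.004774.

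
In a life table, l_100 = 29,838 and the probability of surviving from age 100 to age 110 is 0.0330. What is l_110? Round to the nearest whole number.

985

l_110 = l_100 × p = 29,838 × 0.0330 = 985.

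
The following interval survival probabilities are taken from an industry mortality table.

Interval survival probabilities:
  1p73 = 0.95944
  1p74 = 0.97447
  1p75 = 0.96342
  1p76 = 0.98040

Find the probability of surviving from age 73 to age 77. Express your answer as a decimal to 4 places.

Chaining the interval survival probabilities: 0.95944 × 0.97447 × 0.96342 × 0.98040.
= 0.883091.

0.8831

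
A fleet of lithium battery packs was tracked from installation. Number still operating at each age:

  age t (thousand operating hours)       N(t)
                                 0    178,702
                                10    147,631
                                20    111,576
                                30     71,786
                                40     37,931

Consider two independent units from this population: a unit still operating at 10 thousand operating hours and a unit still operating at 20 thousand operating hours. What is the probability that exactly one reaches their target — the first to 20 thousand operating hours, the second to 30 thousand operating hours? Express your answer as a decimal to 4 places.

0.4267

p₁ = N(20)/N(10) = 111,576/147,631 = 0.755776; p₂ = N(30)/N(20) = 71,786/111,576 = 0.643382.
P(exactly one) = p₁(1−p₂) + (1−p₁)p₂ = 0.269523 + 0.157129 = 0.426653.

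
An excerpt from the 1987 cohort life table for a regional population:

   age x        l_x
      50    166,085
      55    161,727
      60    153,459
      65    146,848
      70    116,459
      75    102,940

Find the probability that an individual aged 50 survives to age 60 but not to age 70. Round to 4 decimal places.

We want 10|10q50 = (l_60 − l_70)/l_50.
This is the probability of reaching 60 but not 70, conditional on being alive at 50: (l_60 − l_70) / l_50.
= (153,459 − 116,459) / 166,085 = 37,000 / 166,085 = 0.222777.

0.2228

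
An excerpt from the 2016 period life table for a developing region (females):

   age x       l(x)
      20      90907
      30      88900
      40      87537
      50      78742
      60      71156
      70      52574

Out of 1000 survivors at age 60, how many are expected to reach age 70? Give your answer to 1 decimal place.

738.9

The relevant probability is 52574/71156 = 0.738855.
Expected number = 1000 × 0.738855 = 738.9.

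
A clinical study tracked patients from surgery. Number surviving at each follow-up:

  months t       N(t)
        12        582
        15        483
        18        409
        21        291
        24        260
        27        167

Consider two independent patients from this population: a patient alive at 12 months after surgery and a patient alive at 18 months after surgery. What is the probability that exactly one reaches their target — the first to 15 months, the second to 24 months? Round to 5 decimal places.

0.41047

p₁ = N(15)/N(12) = 483/582 = 0.829897; p₂ = N(24)/N(18) = 260/409 = 0.635697.
P(exactly one) = p₁(1−p₂) + (1−p₁)p₂ = 0.302334 + 0.108134 = 0.410468.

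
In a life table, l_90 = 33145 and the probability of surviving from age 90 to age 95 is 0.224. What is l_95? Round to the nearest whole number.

l_95 = l_90 × p = 33145 × 0.224 = 7424.

7424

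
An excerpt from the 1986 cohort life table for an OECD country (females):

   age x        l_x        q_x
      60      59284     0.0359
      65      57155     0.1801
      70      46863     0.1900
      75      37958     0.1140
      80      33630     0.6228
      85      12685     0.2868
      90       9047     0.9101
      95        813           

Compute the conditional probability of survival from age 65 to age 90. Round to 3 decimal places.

0.158

We want 25p65 = l_90/l_65.
The conditional survival probability is l_90/l_65 = 9047/57155 = 0.158289.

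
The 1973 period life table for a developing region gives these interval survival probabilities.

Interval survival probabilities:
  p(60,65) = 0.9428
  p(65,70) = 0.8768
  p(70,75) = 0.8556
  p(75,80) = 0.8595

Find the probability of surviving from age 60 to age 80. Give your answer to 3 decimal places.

0.608

Chaining the interval survival probabilities: 0.9428 × 0.8768 × 0.8556 × 0.8595.
= 0.607906.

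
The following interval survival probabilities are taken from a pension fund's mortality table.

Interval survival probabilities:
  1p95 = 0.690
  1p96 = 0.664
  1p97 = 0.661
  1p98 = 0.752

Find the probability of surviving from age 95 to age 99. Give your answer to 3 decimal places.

4p95 = 0.690 × 0.664 × 0.661 × 0.752.
= 0.227739.

0.228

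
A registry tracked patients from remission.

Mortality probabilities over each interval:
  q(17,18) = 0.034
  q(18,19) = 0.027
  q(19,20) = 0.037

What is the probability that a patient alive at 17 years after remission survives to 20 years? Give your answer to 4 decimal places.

Survival from 17 to 20 is the product of surviving each interval: (1 − 0.034) × (1 − 0.027) × (1 − 0.037).
= 0.966 × 0.973 × 0.963 = 0.905141.

0.9051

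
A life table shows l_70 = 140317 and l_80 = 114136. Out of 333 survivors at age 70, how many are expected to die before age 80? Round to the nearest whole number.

62

The relevant probability is 1 − 114136/140317 = 0.186585.
Expected number = 333 × 0.186585 = 62.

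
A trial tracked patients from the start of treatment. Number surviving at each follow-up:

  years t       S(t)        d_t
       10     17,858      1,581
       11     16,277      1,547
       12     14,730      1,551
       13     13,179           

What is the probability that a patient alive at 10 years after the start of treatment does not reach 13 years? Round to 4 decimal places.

P(die before 13 | alive at 10) = 1 − S(13)/S(10) = 1 − 13,179/17,858 = (4,679)/17,858 = 0.262011.

0.2620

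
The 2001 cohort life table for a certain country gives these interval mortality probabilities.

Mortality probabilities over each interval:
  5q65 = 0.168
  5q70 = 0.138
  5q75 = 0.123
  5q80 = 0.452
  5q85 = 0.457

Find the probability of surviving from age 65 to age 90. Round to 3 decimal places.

Chaining the interval survival probabilities: (1 − 0.168) × (1 − 0.138) × (1 − 0.123) × (1 − 0.452) × (1 − 0.457).
= 0.832 × 0.862 × 0.877 × 0.548 × 0.543 = 0.187159.

0.187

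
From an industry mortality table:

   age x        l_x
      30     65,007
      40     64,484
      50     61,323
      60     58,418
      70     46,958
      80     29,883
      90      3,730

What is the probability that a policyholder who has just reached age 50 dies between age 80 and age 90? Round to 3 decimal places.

We want 30|10q50 = (l_80 − l_90)/l_50.
This is the probability of reaching 80 but not 90, conditional on being alive at 50: (l_80 − l_90) / l_50.
= (29,883 − 3,730) / 61,323 = 26,153 / 61,323 = 0.426479.

0.426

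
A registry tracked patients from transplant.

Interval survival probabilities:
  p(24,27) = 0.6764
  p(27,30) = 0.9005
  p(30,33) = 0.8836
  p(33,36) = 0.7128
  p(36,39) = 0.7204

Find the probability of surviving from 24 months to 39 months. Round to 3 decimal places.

Chaining the interval survival probabilities: 0.6764 × 0.9005 × 0.8836 × 0.7128 × 0.7204.
= 0.276366.

0.276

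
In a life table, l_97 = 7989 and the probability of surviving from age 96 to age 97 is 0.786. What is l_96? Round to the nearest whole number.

10164

l_96 = l_97 / p = 7989 / 0.786 = 10164.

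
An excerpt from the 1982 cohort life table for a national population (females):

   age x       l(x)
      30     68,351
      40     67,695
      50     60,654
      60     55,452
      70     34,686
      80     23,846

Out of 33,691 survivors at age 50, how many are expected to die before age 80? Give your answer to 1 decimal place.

20445.5

The relevant probability is 1 − 23,846/60,654 = 0.606852.
Expected number = 33,691 × 0.606852 = 20445.5.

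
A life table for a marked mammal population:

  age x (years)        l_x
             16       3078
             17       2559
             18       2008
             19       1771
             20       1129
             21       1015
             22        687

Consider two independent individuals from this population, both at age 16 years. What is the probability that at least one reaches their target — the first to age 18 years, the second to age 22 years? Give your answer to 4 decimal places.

0.7300

p₁ = l_18/l_16 = 2008/3078 = 0.652372; p₂ = l_22/l_16 = 687/3078 = 0.223197.
P(at least one) = 1 − (1−p₁)(1−p₂) = 1 − 0.347628 × 0.776803 = 0.729962.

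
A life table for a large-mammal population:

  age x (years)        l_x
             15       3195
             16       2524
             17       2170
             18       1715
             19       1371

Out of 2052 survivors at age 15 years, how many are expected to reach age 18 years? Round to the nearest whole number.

The relevant probability is 1715/3195 = 0.536776.
Expected number = 2052 × 0.536776 = 1101.

1101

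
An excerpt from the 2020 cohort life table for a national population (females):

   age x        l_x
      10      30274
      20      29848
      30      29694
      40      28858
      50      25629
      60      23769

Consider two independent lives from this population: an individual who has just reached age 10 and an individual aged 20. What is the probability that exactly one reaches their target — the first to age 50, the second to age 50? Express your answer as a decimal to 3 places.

p₁ = l_50/l_10 = 25629/30274 = 0.846568; p₂ = l_50/l_20 = 25629/29848 = 0.858650.
P(exactly one) = p₁(1−p₂) + (1−p₁)p₂ = 0.119662 + 0.131744 = 0.251407.

0.251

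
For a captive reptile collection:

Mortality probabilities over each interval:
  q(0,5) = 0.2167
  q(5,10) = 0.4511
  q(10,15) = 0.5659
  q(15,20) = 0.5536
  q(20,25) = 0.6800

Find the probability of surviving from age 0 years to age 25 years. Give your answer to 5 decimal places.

P(survive 0→25) = (1 − 0.2167) × (1 − 0.4511) × (1 − 0.5659) × (1 − 0.5536) × (1 − 0.6800).
= 0.7833 × 0.5489 × 0.4341 × 0.4464 × 0.3200 = 0.026662.

0.02666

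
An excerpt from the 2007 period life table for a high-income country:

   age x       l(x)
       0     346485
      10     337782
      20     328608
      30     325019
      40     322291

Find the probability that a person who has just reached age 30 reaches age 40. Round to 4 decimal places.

0.9916

The conditional survival probability is l(40)/l(30) = 322291/325019 = 0.991607.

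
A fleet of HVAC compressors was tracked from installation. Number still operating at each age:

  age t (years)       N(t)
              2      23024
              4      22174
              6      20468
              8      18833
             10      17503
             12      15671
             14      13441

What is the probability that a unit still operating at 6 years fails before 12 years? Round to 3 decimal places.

0.234

P(fail before 12 | operational at 6) = 1 − N(12)/N(6) = 1 − 15671/20468 = (4797)/20468 = 0.234366.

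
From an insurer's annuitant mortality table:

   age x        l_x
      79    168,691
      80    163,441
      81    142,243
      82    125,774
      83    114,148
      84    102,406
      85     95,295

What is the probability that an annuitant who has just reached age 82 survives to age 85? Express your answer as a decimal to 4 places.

We want 3p82 = l_85/l_82.
The conditional survival probability is l_85/l_82 = 95,295/125,774 = 0.757669.

0.7577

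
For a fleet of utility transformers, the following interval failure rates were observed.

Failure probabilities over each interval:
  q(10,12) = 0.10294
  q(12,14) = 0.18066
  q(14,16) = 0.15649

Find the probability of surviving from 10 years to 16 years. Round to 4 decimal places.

P(survive 10→16) = (1 − 0.10294) × (1 − 0.18066) × (1 − 0.15649).
= 0.89706 × 0.81934 × 0.84351 = 0.619977.

0.6200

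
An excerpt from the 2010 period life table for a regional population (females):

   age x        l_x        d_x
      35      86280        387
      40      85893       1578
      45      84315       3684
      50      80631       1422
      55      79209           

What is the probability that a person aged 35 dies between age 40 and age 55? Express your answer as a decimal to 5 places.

0.07747

We want 5|15q35 = (l_40 − l_55)/l_35.
This is the probability of reaching 40 but not 55, conditional on being alive at 35: (l_40 − l_55) / l_35.
= (85893 − 79209) / 86280 = 6684 / 86280 = 0.077469.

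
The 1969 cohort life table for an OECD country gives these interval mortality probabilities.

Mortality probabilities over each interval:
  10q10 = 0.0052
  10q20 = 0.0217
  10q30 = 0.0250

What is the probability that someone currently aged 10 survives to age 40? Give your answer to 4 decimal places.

0.9489

Survival from 10 to 40 is the product of surviving each interval: (1 − 0.0052) × (1 − 0.0217) × (1 − 0.0250).
= 0.9948 × 0.9783 × 0.9750 = 0.948883.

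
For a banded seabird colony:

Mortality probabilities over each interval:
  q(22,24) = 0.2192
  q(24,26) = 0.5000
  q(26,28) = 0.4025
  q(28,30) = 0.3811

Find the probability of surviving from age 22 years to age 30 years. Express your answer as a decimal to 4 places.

Survival from 22 to 30 is the product of surviving each interval: (1 − 0.2192) × (1 − 0.5000) × (1 − 0.4025) × (1 − 0.3811).
= 0.7808 × 0.5000 × 0.5975 × 0.6189 = 0.144367.

0.1444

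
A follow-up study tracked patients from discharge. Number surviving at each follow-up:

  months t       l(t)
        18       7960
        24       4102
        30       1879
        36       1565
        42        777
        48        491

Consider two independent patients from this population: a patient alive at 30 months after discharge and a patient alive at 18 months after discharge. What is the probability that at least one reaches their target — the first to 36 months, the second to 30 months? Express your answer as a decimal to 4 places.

p₁ = l(36)/l(30) = 1565/1879 = 0.832890; p₂ = l(30)/l(18) = 1879/7960 = 0.236055.
P(at least one) = 1 − (1−p₁)(1−p₂) = 1 − 0.167110 × 0.763945 = 0.872337.

0.8723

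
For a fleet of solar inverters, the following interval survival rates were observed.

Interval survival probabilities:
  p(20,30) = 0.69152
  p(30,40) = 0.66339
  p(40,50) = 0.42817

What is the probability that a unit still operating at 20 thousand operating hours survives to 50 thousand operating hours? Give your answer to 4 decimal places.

0.1964

P(survive 20→50) = 0.69152 × 0.66339 × 0.42817.
= 0.196422.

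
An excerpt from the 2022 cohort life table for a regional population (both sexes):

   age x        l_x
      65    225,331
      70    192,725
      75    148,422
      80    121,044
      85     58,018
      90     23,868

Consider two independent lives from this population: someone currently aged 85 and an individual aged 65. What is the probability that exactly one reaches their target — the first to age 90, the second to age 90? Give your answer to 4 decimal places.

p₁ = l_90/l_85 = 23,868/58,018 = 0.411390; p₂ = l_90/l_65 = 23,868/225,331 = 0.105924.
P(exactly one) = p₁(1−p₂) + (1−p₁)p₂ = 0.367814 + 0.062348 = 0.430162.

0.4302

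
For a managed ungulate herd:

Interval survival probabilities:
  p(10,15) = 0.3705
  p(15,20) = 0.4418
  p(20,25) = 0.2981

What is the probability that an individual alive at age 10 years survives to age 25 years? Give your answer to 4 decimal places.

Survival from 10 to 25 is the product of surviving each interval: 0.3705 × 0.4418 × 0.2981.
= 0.048795.

0.0488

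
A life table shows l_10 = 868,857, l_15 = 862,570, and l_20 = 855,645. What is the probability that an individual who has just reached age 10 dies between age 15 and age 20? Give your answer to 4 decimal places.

We want 5|5q10 = (l_15 − l_20)/l_10.
This is the probability of reaching 15 but not 20, conditional on being alive at 10: (l_15 − l_20) / l_10.
= (862,570 − 855,645) / 868,857 = 6,925 / 868,857 = 0.007970.

0.0080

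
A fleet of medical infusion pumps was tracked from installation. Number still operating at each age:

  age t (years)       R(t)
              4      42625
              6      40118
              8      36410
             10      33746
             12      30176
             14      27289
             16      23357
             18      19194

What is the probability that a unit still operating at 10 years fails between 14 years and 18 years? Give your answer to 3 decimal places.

0.240

This is the probability of reaching 14 but not 18, conditional on being operational at 10: (R(14) − R(18)) / R(10).
= (27289 − 19194) / 33746 = 8095 / 33746 = 0.239880.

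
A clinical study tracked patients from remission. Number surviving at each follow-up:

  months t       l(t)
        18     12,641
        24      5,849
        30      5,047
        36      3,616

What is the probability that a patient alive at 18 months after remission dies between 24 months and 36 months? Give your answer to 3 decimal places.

0.177

This is the probability of reaching 24 but not 36, conditional on being alive at 18: (l(24) − l(36)) / l(18).
= (5,849 − 3,616) / 12,641 = 2,233 / 12,641 = 0.176647.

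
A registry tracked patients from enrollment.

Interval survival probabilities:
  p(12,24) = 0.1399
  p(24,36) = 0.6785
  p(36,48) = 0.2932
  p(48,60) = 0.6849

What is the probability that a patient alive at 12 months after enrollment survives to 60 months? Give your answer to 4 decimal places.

Chaining the interval survival probabilities: 0.1399 × 0.6785 × 0.2932 × 0.6849.
= 0.019062.

0.0191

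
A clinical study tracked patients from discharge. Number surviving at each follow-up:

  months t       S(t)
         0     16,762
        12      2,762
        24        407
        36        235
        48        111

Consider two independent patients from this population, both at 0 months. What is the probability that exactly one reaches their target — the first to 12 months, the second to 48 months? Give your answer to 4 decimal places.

p₁ = S(12)/S(0) = 2,762/16,762 = 0.164777; p₂ = S(48)/S(0) = 111/16,762 = 0.006622.
P(exactly one) = p₁(1−p₂) + (1−p₁)p₂ = 0.163686 + 0.005531 = 0.169217.

0.1692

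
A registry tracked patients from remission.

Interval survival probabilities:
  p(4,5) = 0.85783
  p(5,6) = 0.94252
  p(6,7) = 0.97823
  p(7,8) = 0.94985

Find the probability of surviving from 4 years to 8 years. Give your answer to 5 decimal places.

0.75126

The overall survival probability is 0.85783 × 0.94252 × 0.97823 × 0.94985.
= 0.751256.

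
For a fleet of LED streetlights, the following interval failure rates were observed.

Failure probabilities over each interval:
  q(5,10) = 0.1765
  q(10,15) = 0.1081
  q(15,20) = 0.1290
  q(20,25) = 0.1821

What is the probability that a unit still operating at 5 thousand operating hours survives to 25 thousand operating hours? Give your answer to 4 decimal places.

0.5232

Chaining the interval survival probabilities: (1 − 0.1765) × (1 − 0.1081) × (1 − 0.1290) × (1 − 0.1821).
= 0.8235 × 0.8919 × 0.8710 × 0.8179 = 0.523237.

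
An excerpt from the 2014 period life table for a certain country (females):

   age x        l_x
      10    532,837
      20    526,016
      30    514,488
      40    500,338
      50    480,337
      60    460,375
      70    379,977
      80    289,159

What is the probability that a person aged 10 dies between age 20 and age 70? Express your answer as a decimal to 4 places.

0.2741

We want 10|50q10 = (l_20 − l_70)/l_10.
This is the probability of reaching 20 but not 70, conditional on being alive at 10: (l_20 − l_70) / l_10.
= (526,016 − 379,977) / 532,837 = 146,039 / 532,837 = 0.274078.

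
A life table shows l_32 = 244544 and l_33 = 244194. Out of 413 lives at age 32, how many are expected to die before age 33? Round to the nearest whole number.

1

The relevant probability is 1 − 244194/244544 = 0.001431.
Expected number = 413 × 0.001431 = 1.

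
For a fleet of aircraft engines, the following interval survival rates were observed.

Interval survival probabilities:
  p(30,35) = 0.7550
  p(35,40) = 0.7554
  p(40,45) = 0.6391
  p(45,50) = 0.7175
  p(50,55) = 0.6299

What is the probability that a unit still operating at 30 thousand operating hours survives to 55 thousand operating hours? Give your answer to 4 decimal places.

0.1647

Survival from 30 to 55 is the product of surviving each interval: 0.7550 × 0.7554 × 0.6391 × 0.7175 × 0.6299.
= 0.164735.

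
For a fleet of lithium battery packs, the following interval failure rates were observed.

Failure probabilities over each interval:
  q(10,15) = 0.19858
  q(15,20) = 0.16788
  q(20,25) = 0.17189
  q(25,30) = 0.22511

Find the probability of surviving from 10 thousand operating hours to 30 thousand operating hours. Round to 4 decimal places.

The overall survival probability is (1 − 0.19858) × (1 − 0.16788) × (1 − 0.17189) × (1 − 0.22511).
= 0.80142 × 0.83212 × 0.82811 × 0.77489 = 0.427931.

0.4279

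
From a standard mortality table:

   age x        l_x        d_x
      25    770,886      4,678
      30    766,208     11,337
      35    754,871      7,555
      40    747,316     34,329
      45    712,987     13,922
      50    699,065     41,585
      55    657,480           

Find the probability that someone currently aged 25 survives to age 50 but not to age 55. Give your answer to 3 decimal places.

This is the probability of reaching 50 but not 55, conditional on being alive at 25: (l_50 − l_55) / l_25.
= (699,065 − 657,480) / 770,886 = 41,585 / 770,886 = 0.053944.

0.054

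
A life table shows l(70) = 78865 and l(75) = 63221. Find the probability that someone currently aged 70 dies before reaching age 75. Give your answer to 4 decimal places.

0.1984

P(die before 75 | alive at 70) = 1 − l(75)/l(70) = 1 − 63221/78865 = (15644)/78865 = 0.198364.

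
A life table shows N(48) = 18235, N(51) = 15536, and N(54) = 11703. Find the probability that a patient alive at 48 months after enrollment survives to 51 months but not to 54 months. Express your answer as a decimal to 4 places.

0.2102

This is the probability of reaching 51 but not 54, conditional on being alive at 48: (N(51) − N(54)) / N(48).
= (15536 − 11703) / 18235 = 3833 / 18235 = 0.210200.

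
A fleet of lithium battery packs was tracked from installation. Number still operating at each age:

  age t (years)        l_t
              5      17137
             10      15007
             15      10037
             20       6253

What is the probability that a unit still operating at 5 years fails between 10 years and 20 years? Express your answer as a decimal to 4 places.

This is the probability of reaching 10 but not 20, conditional on being operational at 5: (l_10 − l_20) / l_5.
= (15007 − 6253) / 17137 = 8754 / 17137 = 0.510825.

0.5108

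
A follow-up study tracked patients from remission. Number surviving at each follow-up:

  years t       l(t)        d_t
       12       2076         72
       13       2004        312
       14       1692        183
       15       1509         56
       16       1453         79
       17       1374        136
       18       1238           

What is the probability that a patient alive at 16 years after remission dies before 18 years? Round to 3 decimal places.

0.148

P(die before 18 | alive at 16) = 1 − l(18)/l(16) = 1 − 1238/1453 = (215)/1453 = 0.147970.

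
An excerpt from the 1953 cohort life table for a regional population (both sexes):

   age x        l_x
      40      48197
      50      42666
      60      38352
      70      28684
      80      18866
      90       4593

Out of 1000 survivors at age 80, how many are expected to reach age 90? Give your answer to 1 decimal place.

243.5

The relevant probability is 4593/18866 = 0.243454.
Expected number = 1000 × 0.243454 = 243.5.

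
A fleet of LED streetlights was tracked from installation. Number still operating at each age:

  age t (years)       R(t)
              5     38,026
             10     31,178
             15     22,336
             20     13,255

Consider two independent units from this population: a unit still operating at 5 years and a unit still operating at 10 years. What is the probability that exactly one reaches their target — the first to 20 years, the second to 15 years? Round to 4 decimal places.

p₁ = R(20)/R(5) = 13,255/38,026 = 0.348577; p₂ = R(15)/R(10) = 22,336/31,178 = 0.716403.
P(exactly one) = p₁(1−p₂) + (1−p₁)p₂ = 0.098855 + 0.466681 = 0.565537.

0.5655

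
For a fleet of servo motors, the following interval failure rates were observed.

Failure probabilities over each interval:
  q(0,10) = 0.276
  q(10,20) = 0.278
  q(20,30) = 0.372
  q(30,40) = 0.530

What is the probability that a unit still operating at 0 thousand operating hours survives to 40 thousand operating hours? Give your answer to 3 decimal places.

0.154

The overall survival probability is (1 − 0.276) × (1 − 0.278) × (1 − 0.372) × (1 − 0.530).
= 0.724 × 0.722 × 0.628 × 0.470 = 0.154288.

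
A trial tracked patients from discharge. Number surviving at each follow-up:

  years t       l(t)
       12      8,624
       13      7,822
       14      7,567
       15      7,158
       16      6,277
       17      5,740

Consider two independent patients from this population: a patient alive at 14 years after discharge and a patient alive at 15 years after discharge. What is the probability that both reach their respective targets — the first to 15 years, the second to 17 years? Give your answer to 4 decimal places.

0.7586

p₁ = l(15)/l(14) = 7,158/7,567 = 0.945950; p₂ = l(17)/l(15) = 5,740/7,158 = 0.801900.
P(both) = p₁ × p₂ = 0.945950 × 0.801900 = 0.758557.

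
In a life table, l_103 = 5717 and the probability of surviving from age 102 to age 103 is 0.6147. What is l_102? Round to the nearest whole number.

9300

l_102 = l_103 / p = 5717 / 0.6147 = 9300.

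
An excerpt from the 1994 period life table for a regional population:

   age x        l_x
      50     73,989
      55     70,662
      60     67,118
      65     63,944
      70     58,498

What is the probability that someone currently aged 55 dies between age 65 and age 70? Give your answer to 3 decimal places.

We want 10|5q55 = (l_65 − l_70)/l_55.
This is the probability of reaching 65 but not 70, conditional on being alive at 55: (l_65 − l_70) / l_55.
= (63,944 − 58,498) / 70,662 = 5,446 / 70,662 = 0.077071.

0.077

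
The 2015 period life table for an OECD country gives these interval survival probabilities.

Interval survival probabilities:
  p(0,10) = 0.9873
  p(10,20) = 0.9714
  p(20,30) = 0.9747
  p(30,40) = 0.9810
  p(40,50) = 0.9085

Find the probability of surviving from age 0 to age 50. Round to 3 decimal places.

The overall survival probability is 0.9873 × 0.9714 × 0.9747 × 0.9810 × 0.9085.
= 0.833129.

0.833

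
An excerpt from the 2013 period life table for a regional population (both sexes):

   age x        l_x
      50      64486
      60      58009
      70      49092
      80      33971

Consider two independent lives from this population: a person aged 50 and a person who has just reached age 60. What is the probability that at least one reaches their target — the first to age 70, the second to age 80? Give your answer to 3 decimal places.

p₁ = l_70/l_50 = 49092/64486 = 0.761282; p₂ = l_80/l_60 = 33971/58009 = 0.585616.
P(at least one) = 1 − (1−p₁)(1−p₂) = 1 − 0.238718 × 0.414384 = 0.901079.

0.901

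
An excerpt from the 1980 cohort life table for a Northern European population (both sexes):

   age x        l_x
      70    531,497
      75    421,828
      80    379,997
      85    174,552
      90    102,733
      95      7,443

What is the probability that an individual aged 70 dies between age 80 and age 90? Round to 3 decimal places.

0.522

This is the probability of reaching 80 but not 90, conditional on being alive at 70: (l_80 − l_90) / l_70.
= (379,997 − 102,733) / 531,497 = 277,264 / 531,497 = 0.521666.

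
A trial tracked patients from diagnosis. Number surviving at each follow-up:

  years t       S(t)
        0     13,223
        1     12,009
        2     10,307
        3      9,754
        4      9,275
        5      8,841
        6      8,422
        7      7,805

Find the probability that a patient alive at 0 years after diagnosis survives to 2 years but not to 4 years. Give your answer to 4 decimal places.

This is the probability of reaching 2 but not 4, conditional on being alive at 0: (S(2) − S(4)) / S(0).
= (10,307 − 9,275) / 13,223 = 1,032 / 13,223 = 0.078046.

0.0780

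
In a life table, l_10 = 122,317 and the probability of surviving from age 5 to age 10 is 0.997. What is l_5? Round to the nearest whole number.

l_5 = l_10 / p = 122,317 / 0.997 = 122685.

122685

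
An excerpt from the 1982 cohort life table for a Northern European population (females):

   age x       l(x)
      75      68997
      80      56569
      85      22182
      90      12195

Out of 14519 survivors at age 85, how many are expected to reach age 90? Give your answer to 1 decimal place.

The relevant probability is 12195/22182 = 0.549770.
Expected number = 14519 × 0.549770 = 7982.1.

7982.1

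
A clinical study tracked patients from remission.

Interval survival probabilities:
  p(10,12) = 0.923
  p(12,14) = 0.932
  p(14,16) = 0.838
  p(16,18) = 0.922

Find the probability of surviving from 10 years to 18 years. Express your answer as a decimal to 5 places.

Survival from 10 to 18 is the product of surviving each interval: 0.923 × 0.932 × 0.838 × 0.922.
= 0.664649.

0.66465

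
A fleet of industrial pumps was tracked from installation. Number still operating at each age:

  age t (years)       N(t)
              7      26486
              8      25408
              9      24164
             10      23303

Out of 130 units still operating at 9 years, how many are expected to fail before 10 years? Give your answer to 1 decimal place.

4.6

The relevant probability is 1 − 23303/24164 = 0.035632.
Expected number = 130 × 0.035632 = 4.6.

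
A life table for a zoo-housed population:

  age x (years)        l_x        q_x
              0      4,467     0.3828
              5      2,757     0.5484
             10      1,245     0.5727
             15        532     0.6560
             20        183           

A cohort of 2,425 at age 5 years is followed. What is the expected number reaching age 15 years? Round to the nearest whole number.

The relevant probability is 532/2,757 = 0.192963.
Expected number = 2,425 × 0.192963 = 468.

468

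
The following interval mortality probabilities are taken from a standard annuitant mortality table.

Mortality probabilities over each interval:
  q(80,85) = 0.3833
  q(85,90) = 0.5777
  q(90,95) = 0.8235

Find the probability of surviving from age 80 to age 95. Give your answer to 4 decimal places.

Survival from 80 to 95 is the product of surviving each interval: (1 − 0.3833) × (1 − 0.5777) × (1 − 0.8235).
= 0.6167 × 0.4223 × 0.1765 = 0.045966.

0.0460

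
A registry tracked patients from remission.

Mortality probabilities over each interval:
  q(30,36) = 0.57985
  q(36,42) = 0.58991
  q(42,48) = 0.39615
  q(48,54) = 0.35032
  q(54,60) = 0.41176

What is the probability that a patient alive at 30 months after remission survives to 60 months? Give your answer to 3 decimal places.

P(survive 30→60) = (1 − 0.57985) × (1 − 0.58991) × (1 − 0.39615) × (1 − 0.35032) × (1 − 0.41176).
= 0.42015 × 0.41009 × 0.60385 × 0.64968 × 0.58824 = 0.039762.

0.040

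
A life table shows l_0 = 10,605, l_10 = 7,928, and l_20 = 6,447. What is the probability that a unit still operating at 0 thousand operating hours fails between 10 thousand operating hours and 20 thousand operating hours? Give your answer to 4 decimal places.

0.1397

This is the probability of reaching 10 but not 20, conditional on being operational at 0: (l_10 − l_20) / l_0.
= (7,928 − 6,447) / 10,605 = 1,481 / 10,605 = 0.139651.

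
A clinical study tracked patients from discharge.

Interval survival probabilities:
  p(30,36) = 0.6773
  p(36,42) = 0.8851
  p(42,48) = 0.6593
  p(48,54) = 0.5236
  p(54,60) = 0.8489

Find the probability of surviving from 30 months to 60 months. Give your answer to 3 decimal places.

P(survive 30→60) = 0.6773 × 0.8851 × 0.6593 × 0.5236 × 0.8489.
= 0.175676.

0.176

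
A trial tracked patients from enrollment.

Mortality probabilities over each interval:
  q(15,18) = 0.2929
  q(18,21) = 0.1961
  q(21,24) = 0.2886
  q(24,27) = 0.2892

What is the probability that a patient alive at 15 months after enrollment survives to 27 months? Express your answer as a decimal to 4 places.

0.2874

The overall survival probability is (1 − 0.2929) × (1 − 0.1961) × (1 − 0.2886) × (1 − 0.2892).
= 0.7071 × 0.8039 × 0.7114 × 0.7108 = 0.287438.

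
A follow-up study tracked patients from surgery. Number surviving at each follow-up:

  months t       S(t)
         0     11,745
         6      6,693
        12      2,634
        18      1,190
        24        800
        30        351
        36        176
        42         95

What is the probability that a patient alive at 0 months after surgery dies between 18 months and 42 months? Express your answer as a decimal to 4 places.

This is the probability of reaching 18 but not 42, conditional on being alive at 0: (S(18) − S(42)) / S(0).
= (1,190 − 95) / 11,745 = 1,095 / 11,745 = 0.093231.

0.0932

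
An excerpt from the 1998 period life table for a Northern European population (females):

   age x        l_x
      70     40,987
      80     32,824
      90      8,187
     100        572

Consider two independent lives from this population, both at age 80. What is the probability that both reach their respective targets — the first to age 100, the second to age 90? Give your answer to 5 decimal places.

0.00435

p₁ = l_100/l_80 = 572/32,824 = 0.017426; p₂ = l_90/l_80 = 8,187/32,824 = 0.249421.
P(both) = p₁ × p₂ = 0.017426 × 0.249421 = 0.004346.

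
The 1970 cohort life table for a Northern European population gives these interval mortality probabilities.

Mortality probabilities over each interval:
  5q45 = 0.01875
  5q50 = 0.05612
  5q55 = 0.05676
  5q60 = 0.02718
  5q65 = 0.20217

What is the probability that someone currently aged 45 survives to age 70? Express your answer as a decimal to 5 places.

0.67805

Survival from 45 to 70 is the product of surviving each interval: (1 − 0.01875) × (1 − 0.05612) × (1 − 0.05676) × (1 − 0.02718) × (1 − 0.20217).
= 0.98125 × 0.94388 × 0.94324 × 0.97282 × 0.79783 = 0.678050.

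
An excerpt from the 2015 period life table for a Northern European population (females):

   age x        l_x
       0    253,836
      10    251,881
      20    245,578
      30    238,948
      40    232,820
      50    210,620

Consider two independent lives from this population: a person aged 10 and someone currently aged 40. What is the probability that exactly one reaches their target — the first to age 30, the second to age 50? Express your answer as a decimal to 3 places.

p₁ = l_30/l_10 = 238,948/251,881 = 0.948654; p₂ = l_50/l_40 = 210,620/232,820 = 0.904647.
P(exactly one) = p₁(1−p₂) + (1−p₁)p₂ = 0.090457 + 0.046450 = 0.136907.

0.137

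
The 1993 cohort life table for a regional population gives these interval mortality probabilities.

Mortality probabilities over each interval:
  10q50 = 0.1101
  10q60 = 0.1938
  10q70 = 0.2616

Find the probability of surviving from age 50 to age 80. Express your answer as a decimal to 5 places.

0.52976

30p50 = (1 − 0.1101) × (1 − 0.1938) × (1 − 0.2616).
= 0.8899 × 0.8062 × 0.7384 = 0.529756.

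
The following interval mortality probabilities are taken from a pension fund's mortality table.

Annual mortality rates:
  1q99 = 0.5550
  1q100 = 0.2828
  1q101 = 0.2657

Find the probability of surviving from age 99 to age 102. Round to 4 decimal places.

0.2344

Survival from 99 to 102 is the product of surviving each interval: (1 − 0.5550) × (1 − 0.2828) × (1 − 0.2657).
= 0.4450 × 0.7172 × 0.7343 = 0.234355.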